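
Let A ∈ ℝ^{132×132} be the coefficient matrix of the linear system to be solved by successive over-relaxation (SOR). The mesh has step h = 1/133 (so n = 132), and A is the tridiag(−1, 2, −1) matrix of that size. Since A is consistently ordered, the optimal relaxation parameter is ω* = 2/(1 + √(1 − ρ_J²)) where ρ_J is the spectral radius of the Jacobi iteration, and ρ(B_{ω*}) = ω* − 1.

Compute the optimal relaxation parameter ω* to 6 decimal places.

ρ_J = max_k |cos(kπ/133)| = cos(π/133) = 0.999721
√(1 − cos²(π/133)) = sin(π/133) ≈ 0.0236188.
ω* = 2/(1 + 0.0236188) = 2/1.0236188 = 1.953852.
Hence ρ(B_{ω*}) = 1.953852 − 1 = 0.953852.

ω* = 1.953852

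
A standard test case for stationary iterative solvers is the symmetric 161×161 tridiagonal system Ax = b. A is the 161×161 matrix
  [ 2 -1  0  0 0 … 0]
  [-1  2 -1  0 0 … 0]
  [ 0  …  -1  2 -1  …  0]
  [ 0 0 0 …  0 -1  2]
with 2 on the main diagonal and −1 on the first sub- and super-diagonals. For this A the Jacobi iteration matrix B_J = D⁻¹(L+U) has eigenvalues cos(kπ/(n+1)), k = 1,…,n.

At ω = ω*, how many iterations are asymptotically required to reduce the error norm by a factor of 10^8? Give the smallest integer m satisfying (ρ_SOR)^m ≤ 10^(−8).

spectrum of D⁻¹(L+U) = {cos(kπ/162) : 1≤k≤161}; ρ_J = cos(π/162) = 0.9998120.
√(1 − cos²(π/162)) = sin(π/162) ≈ 0.0193913.
Young: ω* = 2/(1+√(1−ρ_J²)) = 2/(1+0.0193913) = 2/1.0193913 = 1.9619551.
ρ_SOR = ω* − 1 ≈ 0.9619551.
(0.9619551)^m ≤ 10^{−8}  ⇒  m·ln(0.9619551) ≤ −8·ln10  ⇒  m ≥ 474.913  ⇒  m = 475

m = 475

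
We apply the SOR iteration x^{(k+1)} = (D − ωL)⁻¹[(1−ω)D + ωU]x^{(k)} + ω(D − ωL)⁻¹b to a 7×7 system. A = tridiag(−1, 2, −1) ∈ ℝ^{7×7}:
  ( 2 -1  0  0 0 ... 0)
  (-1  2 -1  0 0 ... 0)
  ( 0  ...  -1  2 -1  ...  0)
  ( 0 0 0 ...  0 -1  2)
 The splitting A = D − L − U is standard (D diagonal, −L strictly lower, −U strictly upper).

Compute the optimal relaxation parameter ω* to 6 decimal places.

ω* = 1.446463

n=7: λ(B_J) = 1 − λ(A)/2 = cos(kπ/8); k=1 gives ρ_J = 0.923880.
√(1−ρ_J²) simplifies to sin(π/8) = 0.3826834.
ω* = 2/(1+0.3826834) = 1.446463
ρ_SOR = ω* − 1 ≈ 0.446463.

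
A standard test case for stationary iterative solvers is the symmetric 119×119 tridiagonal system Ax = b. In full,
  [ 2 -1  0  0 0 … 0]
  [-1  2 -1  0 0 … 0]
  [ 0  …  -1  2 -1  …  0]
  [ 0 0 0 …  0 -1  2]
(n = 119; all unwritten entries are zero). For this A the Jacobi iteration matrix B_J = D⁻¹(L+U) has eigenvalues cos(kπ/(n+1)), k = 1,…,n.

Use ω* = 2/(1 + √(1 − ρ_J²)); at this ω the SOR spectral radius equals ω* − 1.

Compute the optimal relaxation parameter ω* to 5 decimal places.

ω* = 1.94898

spectrum of D⁻¹(L+U) = {cos(kπ/120) : 1≤k≤119}; ρ_J = cos(π/120) = 0.99966.
√(1 − cos²(π/120)) = sin(π/120) ≈ 0.026177.
So ω* = 2/1.026177 = 1.94898 (Young).
and ρ(B_{ω*}) = 1.94898 − 1 = 0.94898.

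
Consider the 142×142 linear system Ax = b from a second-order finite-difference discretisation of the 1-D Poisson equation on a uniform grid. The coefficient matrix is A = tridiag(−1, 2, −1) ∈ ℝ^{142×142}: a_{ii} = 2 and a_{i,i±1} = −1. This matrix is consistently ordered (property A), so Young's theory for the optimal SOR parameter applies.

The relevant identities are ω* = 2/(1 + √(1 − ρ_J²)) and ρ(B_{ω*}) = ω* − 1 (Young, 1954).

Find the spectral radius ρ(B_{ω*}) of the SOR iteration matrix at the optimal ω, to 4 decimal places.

ρ_J = max_k |cos(kπ/143)| = cos(π/143) = 0.9998
1 − cos²(π/143) = sin²(π/143) ⇒ √(1−ρ_J²) = sin(π/143) = 0.02197.
ω* = 2 / (1 + 0.02197) = 2 / 1.02197 ≈ 1.9570.
and ρ(B_{ω*}) = 1.9570 − 1 = 0.9570.

ρ_SOR = 0.9570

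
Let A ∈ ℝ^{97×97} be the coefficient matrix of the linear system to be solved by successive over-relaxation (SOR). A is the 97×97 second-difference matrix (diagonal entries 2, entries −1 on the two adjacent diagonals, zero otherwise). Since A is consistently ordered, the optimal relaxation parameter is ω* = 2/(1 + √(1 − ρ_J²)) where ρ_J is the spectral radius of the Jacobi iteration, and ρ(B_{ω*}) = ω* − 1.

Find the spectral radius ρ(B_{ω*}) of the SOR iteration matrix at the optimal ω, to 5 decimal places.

ρ_SOR = 0.93789

B_J for the 97×97 system has eigenvalues cos(kπ/98); ρ_J = cos(π/98) = 0.99949.
√(1 − cos²(π/98)) = sin(π/98) ≈ 0.032052.
So ω* = 2/1.032052 = 1.93789 (Young).
ρ(B_{ω*}) = ω*−1 = 0.93789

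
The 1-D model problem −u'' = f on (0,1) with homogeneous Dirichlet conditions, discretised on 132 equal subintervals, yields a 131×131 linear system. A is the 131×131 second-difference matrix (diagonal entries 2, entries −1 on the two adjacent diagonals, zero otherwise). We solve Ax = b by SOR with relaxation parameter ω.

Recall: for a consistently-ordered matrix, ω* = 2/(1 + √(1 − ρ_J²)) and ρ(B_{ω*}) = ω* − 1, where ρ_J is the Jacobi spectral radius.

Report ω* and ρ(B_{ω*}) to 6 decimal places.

With n=131, ρ(Jacobi) = cos(π/132) = 0.999717.
root = sin(π/132) = 0.0237977  (since 1−cos² = sin²).
So ω* = 2/1.0237977 = 1.953511 (Young).
[ρ_SOR] ω* − 1 = 0.953511.

ω* = 1.953511, ρ_SOR = 0.953511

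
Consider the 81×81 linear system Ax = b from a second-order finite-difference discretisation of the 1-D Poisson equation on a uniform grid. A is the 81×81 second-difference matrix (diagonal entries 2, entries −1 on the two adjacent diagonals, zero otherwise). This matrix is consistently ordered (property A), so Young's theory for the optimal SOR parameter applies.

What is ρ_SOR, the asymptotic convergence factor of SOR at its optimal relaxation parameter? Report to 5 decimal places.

spectrum of D⁻¹(L+U) = {cos(kπ/82) : 1≤k≤81}; ρ_J = cos(π/82) = 0.99927.
√(1−ρ_J²) simplifies to sin(π/82) = 0.038303.
ω* = 2/(1 + 0.038303) = 2/1.038303 = 1.92622.
and ρ(B_{ω*}) = 1.92622 − 1 = 0.92622.

ρ_SOR = 0.92622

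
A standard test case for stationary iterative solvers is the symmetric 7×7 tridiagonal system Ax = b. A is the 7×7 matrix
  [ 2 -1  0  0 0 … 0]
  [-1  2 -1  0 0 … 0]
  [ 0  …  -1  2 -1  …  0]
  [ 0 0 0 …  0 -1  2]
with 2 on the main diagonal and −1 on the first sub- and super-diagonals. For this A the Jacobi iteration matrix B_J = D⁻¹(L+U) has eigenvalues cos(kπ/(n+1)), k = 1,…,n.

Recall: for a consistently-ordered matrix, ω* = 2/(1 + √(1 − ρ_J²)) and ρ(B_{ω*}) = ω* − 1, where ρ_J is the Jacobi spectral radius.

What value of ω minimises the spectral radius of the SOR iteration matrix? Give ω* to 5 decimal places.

B_J for the 7×7 system has eigenvalues cos(kπ/8); ρ_J = cos(π/8) = 0.92388.
root = sin(π/8) = 0.382683  (since 1−cos² = sin²).
[ω*] 2 ÷ (1 + 0.382683) = 2 ÷ 1.382683 = 1.44646.
ρ_SOR = ω* − 1 = 1.44646 − 1 = 0.44646.

ω* = 1.44646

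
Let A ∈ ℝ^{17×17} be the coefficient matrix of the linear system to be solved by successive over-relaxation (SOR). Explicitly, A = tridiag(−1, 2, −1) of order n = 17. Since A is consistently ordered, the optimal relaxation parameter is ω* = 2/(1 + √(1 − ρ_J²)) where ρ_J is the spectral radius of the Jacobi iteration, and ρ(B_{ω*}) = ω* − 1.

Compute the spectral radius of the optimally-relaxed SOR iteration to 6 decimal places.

With n=17, ρ(Jacobi) = cos(π/18) = 0.984808.
1 − cos²(π/18) = sin²(π/18) ⇒ √(1−ρ_J²) = sin(π/18) = 0.1736482.
ω* = 2/(1+0.1736482) = 1.704088
[ρ_SOR] ω* − 1 = 0.704088.

ρ_SOR = 0.704088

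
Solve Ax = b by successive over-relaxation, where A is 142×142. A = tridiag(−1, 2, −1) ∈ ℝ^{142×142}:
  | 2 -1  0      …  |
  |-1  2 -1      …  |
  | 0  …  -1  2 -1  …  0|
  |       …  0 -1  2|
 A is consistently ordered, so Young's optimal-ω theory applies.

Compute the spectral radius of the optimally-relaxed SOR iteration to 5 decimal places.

½·tridiag(1,0,1) at n=142: λ_k = cos(kπ/143); max |λ| at k=1 ⇒ ρ_J = cos(π/143) ≈ 0.99976.
√(1−ρ_J²) simplifies to sin(π/143) = 0.021967.
Young: ω* = 2/(1+√(1−ρ_J²)) = 2/(1+0.021967) = 2/1.021967 = 1.95701.
At ω = 1.95701 every |λ(B_ω)| = ω−1, so ρ_SOR = 0.95701.

ρ_SOR = 0.95701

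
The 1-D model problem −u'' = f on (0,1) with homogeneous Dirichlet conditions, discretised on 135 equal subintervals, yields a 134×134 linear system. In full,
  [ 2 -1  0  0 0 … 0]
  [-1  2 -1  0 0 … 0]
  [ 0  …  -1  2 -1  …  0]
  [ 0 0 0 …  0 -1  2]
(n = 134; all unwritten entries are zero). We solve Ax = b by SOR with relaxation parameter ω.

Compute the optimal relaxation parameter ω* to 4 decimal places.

ρ_J = max_k |cos(kπ/135)| = cos(π/135) = 0.9997
√(1−ρ_J²) simplifies to sin(π/135) = 0.02327.
So ω* = 2/1.02327 = 1.9545 (Young).
At ω = 1.9545 every |λ(B_ω)| = ω−1, so ρ_SOR = 0.9545.

ω* = 1.9545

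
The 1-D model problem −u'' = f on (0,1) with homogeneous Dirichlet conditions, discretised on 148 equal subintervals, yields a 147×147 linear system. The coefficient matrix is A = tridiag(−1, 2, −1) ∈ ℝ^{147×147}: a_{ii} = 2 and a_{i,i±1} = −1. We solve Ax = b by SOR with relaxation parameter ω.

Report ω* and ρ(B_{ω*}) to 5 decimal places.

½·tridiag(1,0,1) at n=147: λ_k = cos(kπ/148); max |λ| at k=1 ⇒ ρ_J = cos(π/148) ≈ 0.99977.
√(1−ρ_J²) = |sin(π/148)| = 0.021225
Young: ω* = 2/(1+√(1−ρ_J²)) = 2/(1+0.021225) = 2/1.021225 = 1.95843.
Hence ρ(B_{ω*}) = 1.95843 − 1 = 0.95843.

ω* = 1.95843, ρ_SOR = 0.95843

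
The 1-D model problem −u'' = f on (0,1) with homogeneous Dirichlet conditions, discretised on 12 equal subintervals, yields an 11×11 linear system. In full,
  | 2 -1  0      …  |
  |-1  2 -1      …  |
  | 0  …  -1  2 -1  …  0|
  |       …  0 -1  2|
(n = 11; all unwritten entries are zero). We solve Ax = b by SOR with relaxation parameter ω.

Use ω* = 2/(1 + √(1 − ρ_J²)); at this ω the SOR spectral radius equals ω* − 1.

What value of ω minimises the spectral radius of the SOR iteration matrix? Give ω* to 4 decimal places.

ω* = 1.5888

B_J for the 11×11 system has eigenvalues cos(kπ/12); ρ_J = cos(π/12) = 0.9659.
1 − cos²(π/12) = sin²(π/12) ⇒ √(1−ρ_J²) = sin(π/12) = 0.25882.
ω* = 2/(1+0.25882) = 1.5888
Hence ρ(B_{ω*}) = 1.5888 − 1 = 0.5888.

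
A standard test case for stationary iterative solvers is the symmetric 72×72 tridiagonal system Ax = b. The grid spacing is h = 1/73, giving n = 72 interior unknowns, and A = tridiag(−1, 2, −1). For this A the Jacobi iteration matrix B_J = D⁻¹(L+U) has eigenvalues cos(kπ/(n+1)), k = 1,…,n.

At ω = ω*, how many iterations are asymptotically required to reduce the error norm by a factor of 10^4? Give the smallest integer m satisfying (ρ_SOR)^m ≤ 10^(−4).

[ρ_J] n=72: ρ(B_J) = cos(π/(n+1)) = cos(π/73) = 0.9990741.
1 − cos²(π/73) = sin²(π/73) ⇒ √(1−ρ_J²) = sin(π/73) = 0.0430222.
Then 2/(1+√(1−ρ_J²)) = 2/(1+0.0430222); ω* = 2/1.0430222 = 1.9175047.
At ω = 1.9175047 every |λ(B_ω)| = ω−1, so ρ_SOR = 0.9175047.
(0.9175047)^m ≤ 10^{−4}  ⇒  m·ln(0.9175047) ≤ −4·ln10  ⇒  m ≥ 106.976  ⇒  m = 107

m = 107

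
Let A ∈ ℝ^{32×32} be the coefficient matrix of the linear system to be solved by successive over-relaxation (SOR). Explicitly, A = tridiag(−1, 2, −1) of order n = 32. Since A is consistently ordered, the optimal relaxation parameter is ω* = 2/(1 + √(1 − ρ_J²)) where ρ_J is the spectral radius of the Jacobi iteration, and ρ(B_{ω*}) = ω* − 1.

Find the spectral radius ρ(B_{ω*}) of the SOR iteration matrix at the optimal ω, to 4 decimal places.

spectrum of D⁻¹(L+U) = {cos(kπ/33) : 1≤k≤32}; ρ_J = cos(π/33) = 0.9955.
root = sin(π/33) = 0.09506  (since 1−cos² = sin²).
[ω*] 2 ÷ (1 + 0.09506) = 2 ÷ 1.09506 = 1.8264.
[ρ_SOR] ω* − 1 = 0.8264.

ρ_SOR = 0.8264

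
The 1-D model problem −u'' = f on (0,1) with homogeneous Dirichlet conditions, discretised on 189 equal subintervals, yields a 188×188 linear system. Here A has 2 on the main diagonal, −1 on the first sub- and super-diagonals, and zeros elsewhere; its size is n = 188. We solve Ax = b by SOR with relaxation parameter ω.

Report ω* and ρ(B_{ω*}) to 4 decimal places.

B_J for the 188×188 system has eigenvalues cos(kπ/189); ρ_J = cos(π/189) = 0.9999.
√(1 − cos²(π/189)) = sin(π/189) ≈ 0.01662.
So ω* = 2/1.01662 = 1.9673 (Young).
[ρ_SOR] ω* − 1 = 0.9673.

ω* = 1.9673, ρ_SOR = 0.9673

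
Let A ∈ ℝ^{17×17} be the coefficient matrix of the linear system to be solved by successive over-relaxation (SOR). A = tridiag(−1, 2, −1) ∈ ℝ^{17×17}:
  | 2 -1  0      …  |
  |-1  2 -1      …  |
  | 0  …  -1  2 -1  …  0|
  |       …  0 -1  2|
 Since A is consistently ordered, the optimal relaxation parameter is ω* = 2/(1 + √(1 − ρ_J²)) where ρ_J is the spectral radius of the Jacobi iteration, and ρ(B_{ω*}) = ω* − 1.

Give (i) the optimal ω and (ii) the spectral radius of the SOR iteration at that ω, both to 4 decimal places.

ω* = 1.7041, ρ_SOR = 0.7041

spectrum of D⁻¹(L+U) = {cos(kπ/18) : 1≤k≤17}; ρ_J = cos(π/18) = 0.9848.
√(1−ρ_J²) = |sin(π/18)| = 0.17365
ω* = 2/(1+0.17365) = 1.7041
ρ(B_{ω*}) = ω*−1 = 0.7041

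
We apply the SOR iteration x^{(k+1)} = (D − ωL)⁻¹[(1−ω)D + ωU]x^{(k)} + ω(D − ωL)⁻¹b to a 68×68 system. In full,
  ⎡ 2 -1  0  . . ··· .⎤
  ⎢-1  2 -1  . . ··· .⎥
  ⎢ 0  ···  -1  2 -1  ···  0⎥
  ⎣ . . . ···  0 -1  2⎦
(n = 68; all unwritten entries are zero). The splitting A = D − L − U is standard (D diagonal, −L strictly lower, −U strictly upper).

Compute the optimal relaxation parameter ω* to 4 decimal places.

ω* = 1.9129

With n=68, ρ(Jacobi) = cos(π/69) = 0.9990.
1 − cos²(π/69) = sin²(π/69) ⇒ √(1−ρ_J²) = sin(π/69) = 0.04551.
Then 2/(1+√(1−ρ_J²)) = 2/(1+0.04551); ω* = 2/1.04551 = 1.9129.
and ρ(B_{ω*}) = 1.9129 − 1 = 0.9129.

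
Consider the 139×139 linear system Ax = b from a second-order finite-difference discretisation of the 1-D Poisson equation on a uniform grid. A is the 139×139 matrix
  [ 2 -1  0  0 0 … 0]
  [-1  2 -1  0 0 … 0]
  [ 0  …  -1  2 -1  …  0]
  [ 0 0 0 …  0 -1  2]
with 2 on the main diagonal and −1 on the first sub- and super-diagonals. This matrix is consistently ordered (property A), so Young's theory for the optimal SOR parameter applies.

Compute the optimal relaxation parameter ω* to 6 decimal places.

ω* = 1.956109

n=139: λ(B_J) = 1 − λ(A)/2 = cos(kπ/140); k=1 gives ρ_J = 0.999748.
√(1−ρ_J²) = |sin(π/140)| = 0.0224381
ω* = 2/(1 + 0.0224381) = 2/1.0224381 = 1.956109.
ρ(B_{ω*}) = ω*−1 = 0.956109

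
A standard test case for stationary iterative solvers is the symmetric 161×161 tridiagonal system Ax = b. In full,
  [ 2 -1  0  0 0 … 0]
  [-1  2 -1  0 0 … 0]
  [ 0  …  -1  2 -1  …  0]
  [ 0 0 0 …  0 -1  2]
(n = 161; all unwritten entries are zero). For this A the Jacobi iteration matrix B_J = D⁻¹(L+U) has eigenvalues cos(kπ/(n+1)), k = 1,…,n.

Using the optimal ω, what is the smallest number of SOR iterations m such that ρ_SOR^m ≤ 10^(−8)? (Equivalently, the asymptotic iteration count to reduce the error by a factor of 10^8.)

m = 475

With n=161, ρ(Jacobi) = cos(π/162) = 0.9998120.
√(1−ρ_J²) simplifies to sin(π/162) = 0.0193913.
Young: ω* = 2/(1+√(1−ρ_J²)) = 2/(1+0.0193913) = 2/1.0193913 = 1.9619551.
Hence ρ(B_{ω*}) = 1.9619551 − 1 = 0.9619551.
ρ_SOR^m ≤ 10^(−8) ⇔ m ≥ 8·ln10/(−ln 0.9619551) = 18.4207/0.0387875 = 474.913; m = ⌈474.913⌉ = 475.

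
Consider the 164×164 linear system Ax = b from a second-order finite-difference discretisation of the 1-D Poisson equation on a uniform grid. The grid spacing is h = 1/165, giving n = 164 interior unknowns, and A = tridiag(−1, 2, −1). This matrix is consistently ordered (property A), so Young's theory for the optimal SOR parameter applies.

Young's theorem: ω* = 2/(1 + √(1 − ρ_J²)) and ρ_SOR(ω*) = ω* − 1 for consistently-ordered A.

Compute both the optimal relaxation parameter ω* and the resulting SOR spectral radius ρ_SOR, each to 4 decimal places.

ω* = 1.9626, ρ_SOR = 0.9626

[ρ_J] n=164: ρ(B_J) = cos(π/(n+1)) = cos(π/165) = 0.9998.
√(1 − cos²(π/165)) = sin(π/165) ≈ 0.01904.
[ω*] 2 ÷ (1 + 0.01904) = 2 ÷ 1.01904 = 1.9626.
Hence ρ(B_{ω*}) = 1.9626 − 1 = 0.9626.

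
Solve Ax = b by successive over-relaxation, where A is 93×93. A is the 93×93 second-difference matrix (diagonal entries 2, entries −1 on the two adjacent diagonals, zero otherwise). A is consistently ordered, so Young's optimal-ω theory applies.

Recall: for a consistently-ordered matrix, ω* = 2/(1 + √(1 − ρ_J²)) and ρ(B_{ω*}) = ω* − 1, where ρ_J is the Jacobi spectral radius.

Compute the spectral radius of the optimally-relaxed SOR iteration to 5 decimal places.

ρ_SOR = 0.93533

[ρ_J] n=93: ρ(B_J) = cos(π/(n+1)) = cos(π/94) = 0.99944.
√(1 − cos²(π/94)) = sin(π/94) ≈ 0.033415.
Young: ω* = 2/(1+√(1−ρ_J²)) = 2/(1+0.033415) = 2/1.033415 = 1.93533.
Hence ρ(B_{ω*}) = 1.93533 − 1 = 0.93533.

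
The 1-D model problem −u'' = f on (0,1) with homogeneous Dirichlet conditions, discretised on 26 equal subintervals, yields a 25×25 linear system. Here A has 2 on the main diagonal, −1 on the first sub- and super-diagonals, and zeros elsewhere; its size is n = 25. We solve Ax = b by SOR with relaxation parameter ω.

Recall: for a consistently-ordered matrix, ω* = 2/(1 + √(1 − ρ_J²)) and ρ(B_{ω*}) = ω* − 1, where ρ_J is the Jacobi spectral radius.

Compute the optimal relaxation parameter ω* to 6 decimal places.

With n=25, ρ(Jacobi) = cos(π/26) = 0.992709.
1 − cos²(π/26) = sin²(π/26) ⇒ √(1−ρ_J²) = sin(π/26) = 0.1205367.
[ω*] 2 ÷ (1 + 0.1205367) = 2 ÷ 1.1205367 = 1.784859.
ρ_SOR = ω* − 1 = 1.784859 − 1 = 0.784859.

ω* = 1.784859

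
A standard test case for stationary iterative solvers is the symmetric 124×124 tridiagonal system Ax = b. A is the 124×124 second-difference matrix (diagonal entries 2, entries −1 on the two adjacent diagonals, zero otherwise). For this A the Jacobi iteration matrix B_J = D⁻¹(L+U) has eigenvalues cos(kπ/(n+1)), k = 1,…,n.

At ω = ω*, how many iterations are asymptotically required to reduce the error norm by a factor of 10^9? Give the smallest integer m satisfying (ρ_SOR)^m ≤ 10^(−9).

m = 413

½·tridiag(1,0,1) at n=124: λ_k = cos(kπ/125); max |λ| at k=1 ⇒ ρ_J = cos(π/125) ≈ 0.9996842.
1 − cos²(π/125) = sin²(π/125) ⇒ √(1−ρ_J²) = sin(π/125) = 0.0251301.
ω* = 2/(1 + 0.0251301) = 2/1.0251301 = 1.9509719.
and ρ(B_{ω*}) = 1.9509719 − 1 = 0.9509719.
ρ_SOR^m ≤ 10^(−9) ⇔ m ≥ 9·ln10/(−ln 0.9509719) = 20.7233/0.0502708 = 412.233; m = ⌈412.233⌉ = 413.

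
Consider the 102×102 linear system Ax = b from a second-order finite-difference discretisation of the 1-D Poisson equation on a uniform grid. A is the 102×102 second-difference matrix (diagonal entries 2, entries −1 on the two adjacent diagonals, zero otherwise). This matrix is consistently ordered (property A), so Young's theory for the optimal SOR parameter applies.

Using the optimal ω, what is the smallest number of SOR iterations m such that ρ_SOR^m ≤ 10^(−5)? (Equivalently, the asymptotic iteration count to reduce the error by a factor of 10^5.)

spectrum of D⁻¹(L+U) = {cos(kπ/103) : 1≤k≤102}; ρ_J = cos(π/103) = 0.9995349.
√(1−ρ_J²) = |sin(π/103)| = 0.0304962
[ω*] 2 ÷ (1 + 0.0304962) = 2 ÷ 1.0304962 = 1.9408126.
[ρ_SOR] ω* − 1 = 0.9408126.
Need (0.9408126)^m ≤ 10^(−5): m ≥ 5·ln10/|ln 0.9408126| = 11.5129/0.0610113 = 188.701 ⇒ m = 189.

m = 189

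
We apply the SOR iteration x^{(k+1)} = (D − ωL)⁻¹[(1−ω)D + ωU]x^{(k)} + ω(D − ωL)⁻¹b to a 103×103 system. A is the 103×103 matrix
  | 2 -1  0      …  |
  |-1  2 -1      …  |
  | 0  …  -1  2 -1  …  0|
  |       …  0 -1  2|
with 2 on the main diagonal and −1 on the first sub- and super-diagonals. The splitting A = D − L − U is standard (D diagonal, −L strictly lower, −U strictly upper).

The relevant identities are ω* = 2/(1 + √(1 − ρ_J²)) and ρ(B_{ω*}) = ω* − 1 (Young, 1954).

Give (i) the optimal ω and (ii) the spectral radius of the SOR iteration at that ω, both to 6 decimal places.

ρ_J = max_k |cos(kπ/104)| = cos(π/104) = 0.999544
root = sin(π/104) = 0.0302030  (since 1−cos² = sin²).
ω* = 2 / (1 + 0.0302030) = 2 / 1.0302030 ≈ 1.941365.
Hence ρ(B_{ω*}) = 1.941365 − 1 = 0.941365.

ω* = 1.941365, ρ_SOR = 0.941365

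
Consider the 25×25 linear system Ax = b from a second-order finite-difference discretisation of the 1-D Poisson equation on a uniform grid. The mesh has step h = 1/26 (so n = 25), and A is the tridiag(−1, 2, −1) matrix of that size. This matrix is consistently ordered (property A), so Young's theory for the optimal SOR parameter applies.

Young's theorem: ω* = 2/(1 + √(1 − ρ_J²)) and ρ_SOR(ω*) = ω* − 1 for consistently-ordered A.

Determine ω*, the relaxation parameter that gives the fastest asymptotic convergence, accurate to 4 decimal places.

ω* = 1.7849

½·tridiag(1,0,1) at n=25: λ_k = cos(kπ/26); max |λ| at k=1 ⇒ ρ_J = cos(π/26) ≈ 0.9927.
root = sin(π/26) = 0.12054  (since 1−cos² = sin²).
Then 2/(1+√(1−ρ_J²)) = 2/(1+0.12054); ω* = 2/1.12054 = 1.7849.
ρ_SOR = ω* − 1 ≈ 0.7849.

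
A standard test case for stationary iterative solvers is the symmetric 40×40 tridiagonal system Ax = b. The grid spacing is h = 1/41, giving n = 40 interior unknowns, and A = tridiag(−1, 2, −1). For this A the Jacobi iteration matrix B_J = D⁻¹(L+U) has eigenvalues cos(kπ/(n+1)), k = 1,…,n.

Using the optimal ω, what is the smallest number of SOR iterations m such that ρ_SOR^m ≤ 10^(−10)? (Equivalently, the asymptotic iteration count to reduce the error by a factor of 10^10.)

m = 151

[ρ_J] n=40: ρ(B_J) = cos(π/(n+1)) = cos(π/41) = 0.9970658.
√(1−ρ_J²) simplifies to sin(π/41) = 0.0765493.
Young: ω* = 2/(1+√(1−ρ_J²)) = 2/(1+0.0765493) = 2/1.0765493 = 1.8577877.
ρ(B_{ω*}) = ω*−1 = 0.8577877
ρ_SOR^m ≤ 10^(−10) ⇔ m ≥ 10·ln10/(−ln 0.8577877) = 23.0259/0.153399 = 150.105; m = ⌈150.105⌉ = 151.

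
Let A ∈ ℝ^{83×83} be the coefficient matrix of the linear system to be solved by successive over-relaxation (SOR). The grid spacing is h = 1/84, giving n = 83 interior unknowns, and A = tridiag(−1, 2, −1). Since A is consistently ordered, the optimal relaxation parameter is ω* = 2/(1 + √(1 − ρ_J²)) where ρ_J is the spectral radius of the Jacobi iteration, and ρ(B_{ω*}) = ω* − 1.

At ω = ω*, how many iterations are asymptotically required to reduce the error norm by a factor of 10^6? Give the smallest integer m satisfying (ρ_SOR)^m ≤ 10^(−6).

m = 185

spectrum of D⁻¹(L+U) = {cos(kπ/84) : 1≤k≤83}; ρ_J = cos(π/84) = 0.9993007.
√(1 − cos²(π/84)) = sin(π/84) ≈ 0.0373912.
[ω*] 2 ÷ (1 + 0.0373912) = 2 ÷ 1.0373912 = 1.9279130.
and ρ(B_{ω*}) = 1.9279130 − 1 = 0.9279130.
6·ln10 = 13.8155; −ln(0.9279130) = 0.0748173; m = ⌈13.8155/0.0748173⌉ = ⌈184.656⌉ = 185.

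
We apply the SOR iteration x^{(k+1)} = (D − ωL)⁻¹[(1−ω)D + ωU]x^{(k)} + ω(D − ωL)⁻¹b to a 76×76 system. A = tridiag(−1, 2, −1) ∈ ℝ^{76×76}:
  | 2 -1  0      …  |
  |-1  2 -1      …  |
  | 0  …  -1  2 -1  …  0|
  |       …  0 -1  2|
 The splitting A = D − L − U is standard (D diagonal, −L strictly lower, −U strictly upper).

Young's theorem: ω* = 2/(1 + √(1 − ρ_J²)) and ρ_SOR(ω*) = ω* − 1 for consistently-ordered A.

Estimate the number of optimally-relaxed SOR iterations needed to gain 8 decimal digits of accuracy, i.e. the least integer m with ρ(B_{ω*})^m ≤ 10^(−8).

n=76: λ(B_J) = 1 − λ(A)/2 = cos(kπ/77); k=1 gives ρ_J = 0.9991678.
1 − cos²(π/77) = sin²(π/77) ⇒ √(1−ρ_J²) = sin(π/77) = 0.0407886.
Then 2/(1+√(1−ρ_J²)) = 2/(1+0.0407886); ω* = 2/1.0407886 = 1.9216198.
[ρ_SOR] ω* − 1 = 0.9216198.
Need (0.9216198)^m ≤ 10^(−8): m ≥ 8·ln10/|ln 0.9216198| = 18.4207/0.0816225 = 225.682 ⇒ m = 226.

m = 226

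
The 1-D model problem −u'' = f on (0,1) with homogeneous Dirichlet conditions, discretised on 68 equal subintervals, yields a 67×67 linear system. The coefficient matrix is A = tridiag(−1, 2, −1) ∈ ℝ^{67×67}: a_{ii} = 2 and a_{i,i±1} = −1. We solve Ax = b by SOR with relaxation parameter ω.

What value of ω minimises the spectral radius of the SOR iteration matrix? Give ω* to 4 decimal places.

With n=67, ρ(Jacobi) = cos(π/68) = 0.9989.
1 − cos²(π/68) = sin²(π/68) ⇒ √(1−ρ_J²) = sin(π/68) = 0.04618.
So ω* = 2/1.04618 = 1.9117 (Young).
At ω = 1.9117 every |λ(B_ω)| = ω−1, so ρ_SOR = 0.9117.

ω* = 1.9117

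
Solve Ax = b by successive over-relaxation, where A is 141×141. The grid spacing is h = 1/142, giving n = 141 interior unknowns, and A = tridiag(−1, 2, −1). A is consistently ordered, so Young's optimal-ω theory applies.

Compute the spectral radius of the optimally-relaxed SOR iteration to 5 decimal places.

ρ_SOR = 0.95671

ρ_J = max_k |cos(kπ/142)| = cos(π/142) = 0.99976
√(1−ρ_J²) simplifies to sin(π/142) = 0.022122.
So ω* = 2/1.022122 = 1.95671 (Young).
Hence ρ(B_{ω*}) = 1.95671 − 1 = 0.95671.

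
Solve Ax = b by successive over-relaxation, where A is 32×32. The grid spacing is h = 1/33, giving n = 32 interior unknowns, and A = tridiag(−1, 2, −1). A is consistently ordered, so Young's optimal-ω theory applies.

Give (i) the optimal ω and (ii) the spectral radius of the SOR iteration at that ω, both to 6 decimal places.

[ρ_J] n=32: ρ(B_J) = cos(π/(n+1)) = cos(π/33) = 0.995472.
1 − cos²(π/33) = sin²(π/33) ⇒ √(1−ρ_J²) = sin(π/33) = 0.0950560.
ω* = 2/(1 + 0.0950560) = 2/1.0950560 = 1.826391.
and ρ(B_{ω*}) = 1.826391 − 1 = 0.826391.

ω* = 1.826391, ρ_SOR = 0.826391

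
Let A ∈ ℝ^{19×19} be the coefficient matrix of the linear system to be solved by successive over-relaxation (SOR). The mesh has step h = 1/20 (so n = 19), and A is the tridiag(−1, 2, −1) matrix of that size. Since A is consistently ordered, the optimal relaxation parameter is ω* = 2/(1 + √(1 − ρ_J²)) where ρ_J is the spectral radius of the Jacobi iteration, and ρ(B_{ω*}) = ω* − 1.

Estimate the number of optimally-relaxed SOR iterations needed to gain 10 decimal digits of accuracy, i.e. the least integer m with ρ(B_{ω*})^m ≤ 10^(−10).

ρ_J = max_k |cos(kπ/20)| = cos(π/20) = 0.9876883
√(1−ρ_J²) simplifies to sin(π/20) = 0.1564345.
ω* = 2 / (1 + 0.1564345) = 2 / 1.1564345 ≈ 1.7294538.
Hence ρ(B_{ω*}) = 1.7294538 − 1 = 0.7294538.
10·ln10 = 23.0259; −ln(0.7294538) = 0.315459; m = ⌈23.0259/0.315459⌉ = ⌈72.992⌉ = 73.

m = 73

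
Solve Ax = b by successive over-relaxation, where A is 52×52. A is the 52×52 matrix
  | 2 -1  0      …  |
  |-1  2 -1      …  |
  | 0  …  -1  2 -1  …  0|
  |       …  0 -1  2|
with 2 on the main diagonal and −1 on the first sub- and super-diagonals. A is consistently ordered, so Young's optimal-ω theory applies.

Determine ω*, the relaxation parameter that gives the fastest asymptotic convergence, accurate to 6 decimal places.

ω* = 1.888145

½·tridiag(1,0,1) at n=52: λ_k = cos(kπ/53); max |λ| at k=1 ⇒ ρ_J = cos(π/53) ≈ 0.998244.
√(1−ρ_J²) = |sin(π/53)| = 0.0592406
So ω* = 2/1.0592406 = 1.888145 (Young).
Hence ρ(B_{ω*}) = 1.888145 − 1 = 0.888145.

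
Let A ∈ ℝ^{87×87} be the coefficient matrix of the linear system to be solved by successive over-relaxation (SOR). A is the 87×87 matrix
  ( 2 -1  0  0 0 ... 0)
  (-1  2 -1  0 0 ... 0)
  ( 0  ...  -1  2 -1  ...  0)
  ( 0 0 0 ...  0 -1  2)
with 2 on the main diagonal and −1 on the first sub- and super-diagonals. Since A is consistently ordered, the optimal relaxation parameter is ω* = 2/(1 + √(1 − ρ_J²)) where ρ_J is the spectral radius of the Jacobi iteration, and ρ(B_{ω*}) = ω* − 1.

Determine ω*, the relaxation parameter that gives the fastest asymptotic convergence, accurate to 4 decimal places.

[ρ_J] n=87: ρ(B_J) = cos(π/(n+1)) = cos(π/88) = 0.9994.
√(1−ρ_J²) simplifies to sin(π/88) = 0.03569.
ω* = 2/(1+0.03569) = 1.9311
ρ(B_{ω*}) = ω*−1 = 0.9311

ω* = 1.9311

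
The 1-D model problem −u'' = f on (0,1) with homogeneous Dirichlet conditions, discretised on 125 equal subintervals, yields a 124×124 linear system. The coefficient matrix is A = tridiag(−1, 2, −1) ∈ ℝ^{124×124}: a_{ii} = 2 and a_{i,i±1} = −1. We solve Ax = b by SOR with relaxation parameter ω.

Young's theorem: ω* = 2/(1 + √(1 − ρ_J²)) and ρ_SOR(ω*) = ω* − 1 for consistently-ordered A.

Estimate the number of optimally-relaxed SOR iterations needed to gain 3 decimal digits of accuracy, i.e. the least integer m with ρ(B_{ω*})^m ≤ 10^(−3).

½·tridiag(1,0,1) at n=124: λ_k = cos(kπ/125); max |λ| at k=1 ⇒ ρ_J = cos(π/125) ≈ 0.9996842.
√(1 − cos²(π/125)) = sin(π/125) ≈ 0.0251301.
So ω* = 2/1.0251301 = 1.9509719 (Young).
ρ_SOR = ω* − 1 ≈ 0.9509719.
m ≥ 3·ln10 / (−ln 0.9509719) = 137.411; smallest integer m = 138.

m = 138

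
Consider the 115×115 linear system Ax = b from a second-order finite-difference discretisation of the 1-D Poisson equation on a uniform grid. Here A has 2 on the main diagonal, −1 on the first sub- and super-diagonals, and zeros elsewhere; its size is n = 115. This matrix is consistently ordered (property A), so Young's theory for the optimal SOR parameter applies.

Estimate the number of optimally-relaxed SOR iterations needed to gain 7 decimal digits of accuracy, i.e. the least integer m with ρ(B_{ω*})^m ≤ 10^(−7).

½·tridiag(1,0,1) at n=115: λ_k = cos(kπ/116); max |λ| at k=1 ⇒ ρ_J = cos(π/116) ≈ 0.9996333.
√(1−ρ_J²) = |sin(π/116)| = 0.0270794
So ω* = 2/1.0270794 = 1.9472691 (Young).
Hence ρ(B_{ω*}) = 1.9472691 − 1 = 0.9472691.
(0.9472691)^m ≤ 10^{−7}  ⇒  m·ln(0.9472691) ≤ −7·ln10  ⇒  m ≥ 297.535  ⇒  m = 298

m = 298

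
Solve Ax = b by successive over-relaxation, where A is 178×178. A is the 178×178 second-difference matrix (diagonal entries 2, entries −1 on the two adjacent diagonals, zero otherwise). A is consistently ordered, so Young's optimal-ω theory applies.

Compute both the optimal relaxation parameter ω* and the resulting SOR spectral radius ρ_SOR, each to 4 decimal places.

ω* = 1.9655, ρ_SOR = 0.9655

ρ_J = max_k |cos(kπ/179)| = cos(π/179) = 0.9998
root = sin(π/179) = 0.01755  (since 1−cos² = sin²).
ω* = 2 / (1 + 0.01755) = 2 / 1.01755 ≈ 1.9655.
[ρ_SOR] ω* − 1 = 0.9655.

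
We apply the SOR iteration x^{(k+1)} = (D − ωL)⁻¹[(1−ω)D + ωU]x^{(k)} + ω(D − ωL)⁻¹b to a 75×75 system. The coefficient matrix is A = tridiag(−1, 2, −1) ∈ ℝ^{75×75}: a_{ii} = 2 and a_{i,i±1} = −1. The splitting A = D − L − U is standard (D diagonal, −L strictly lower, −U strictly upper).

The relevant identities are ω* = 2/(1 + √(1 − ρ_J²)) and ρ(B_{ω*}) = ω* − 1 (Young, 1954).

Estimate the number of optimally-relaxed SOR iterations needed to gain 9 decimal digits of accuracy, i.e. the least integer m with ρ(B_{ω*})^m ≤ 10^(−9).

m = 251

½·tridiag(1,0,1) at n=75: λ_k = cos(kπ/76); max |λ| at k=1 ⇒ ρ_J = cos(π/76) ≈ 0.9991458.
√(1−ρ_J²) simplifies to sin(π/76) = 0.0413250.
Young: ω* = 2/(1+√(1−ρ_J²)) = 2/(1+0.0413250) = 2/1.0413250 = 1.9206300.
Hence ρ(B_{ω*}) = 1.9206300 − 1 = 0.9206300.
Need (0.9206300)^m ≤ 10^(−9): m ≥ 9·ln10/|ln 0.9206300| = 20.7233/0.0826971 = 250.593 ⇒ m = 251.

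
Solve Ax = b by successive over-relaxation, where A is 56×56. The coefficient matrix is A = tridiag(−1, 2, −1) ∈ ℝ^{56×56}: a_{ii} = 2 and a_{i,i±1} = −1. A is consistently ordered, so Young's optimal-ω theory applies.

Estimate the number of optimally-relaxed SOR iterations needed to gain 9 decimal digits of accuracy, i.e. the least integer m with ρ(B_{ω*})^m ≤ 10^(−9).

With n=56, ρ(Jacobi) = cos(π/57) = 0.9984815.
1 − cos²(π/57) = sin²(π/57) ⇒ √(1−ρ_J²) = sin(π/57) = 0.0550878.
Then 2/(1+√(1−ρ_J²)) = 2/(1+0.0550878); ω* = 2/1.0550878 = 1.8955768.
ρ(B_{ω*}) = ω*−1 = 0.8955768
ρ_SOR^m ≤ 10^(−9) ⇔ m ≥ 9·ln10/(−ln 0.8955768) = 20.7233/0.110287 = 187.903; m = ⌈187.903⌉ = 188.

m = 188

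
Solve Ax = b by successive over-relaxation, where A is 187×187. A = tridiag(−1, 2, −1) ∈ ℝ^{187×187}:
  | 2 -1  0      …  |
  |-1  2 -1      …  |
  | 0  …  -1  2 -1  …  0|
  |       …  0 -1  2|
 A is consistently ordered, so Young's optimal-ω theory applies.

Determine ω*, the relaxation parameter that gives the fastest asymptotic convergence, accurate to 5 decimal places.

ω* = 1.96713

B_J for the 187×187 system has eigenvalues cos(kπ/188); ρ_J = cos(π/188) = 0.99986.
√(1 − cos²(π/188)) = sin(π/188) ≈ 0.016710.
Then 2/(1+√(1−ρ_J²)) = 2/(1+0.016710); ω* = 2/1.016710 = 1.96713.
At ω = 1.96713 every |λ(B_ω)| = ω−1, so ρ_SOR = 0.96713.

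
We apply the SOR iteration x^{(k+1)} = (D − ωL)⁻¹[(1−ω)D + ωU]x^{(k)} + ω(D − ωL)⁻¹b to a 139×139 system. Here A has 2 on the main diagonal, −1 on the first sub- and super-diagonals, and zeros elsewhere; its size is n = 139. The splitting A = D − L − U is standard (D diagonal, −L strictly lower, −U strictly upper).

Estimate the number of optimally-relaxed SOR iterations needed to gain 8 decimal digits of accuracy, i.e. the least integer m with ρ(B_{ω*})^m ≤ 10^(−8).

m = 411

B_J for the 139×139 system has eigenvalues cos(kπ/140); ρ_J = cos(π/140) = 0.9997482.
√(1 − cos²(π/140)) = sin(π/140) ≈ 0.0224381.
ω* = 2/(1+0.0224381) = 1.9561086
and ρ(B_{ω*}) = 1.9561086 − 1 = 0.9561086.
m ≥ 8·ln10 / (−ln 0.9561086) = 410.409; smallest integer m = 411.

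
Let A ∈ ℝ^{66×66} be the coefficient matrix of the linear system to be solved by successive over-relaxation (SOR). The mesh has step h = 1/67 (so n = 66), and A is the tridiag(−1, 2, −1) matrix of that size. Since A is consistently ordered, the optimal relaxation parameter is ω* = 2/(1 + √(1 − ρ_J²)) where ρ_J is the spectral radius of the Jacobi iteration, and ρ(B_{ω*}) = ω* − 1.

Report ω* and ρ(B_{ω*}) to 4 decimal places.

ω* = 1.9105, ρ_SOR = 0.9105

B_J for the 66×66 system has eigenvalues cos(kπ/67); ρ_J = cos(π/67) = 0.9989.
√(1−ρ_J²) simplifies to sin(π/67) = 0.04687.
ω* = 2/(1 + 0.04687) = 2/1.04687 = 1.9105.
and ρ(B_{ω*}) = 1.9105 − 1 = 0.9105.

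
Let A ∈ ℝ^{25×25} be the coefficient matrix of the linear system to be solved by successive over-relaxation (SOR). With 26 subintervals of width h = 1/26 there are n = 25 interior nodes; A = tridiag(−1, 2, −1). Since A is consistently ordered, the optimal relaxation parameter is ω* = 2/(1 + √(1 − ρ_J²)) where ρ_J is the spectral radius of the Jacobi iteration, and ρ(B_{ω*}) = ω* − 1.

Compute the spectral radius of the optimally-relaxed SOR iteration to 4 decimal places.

ρ_SOR = 0.7849

ρ_J = max_k |cos(kπ/26)| = cos(π/26) = 0.9927
1 − cos²(π/26) = sin²(π/26) ⇒ √(1−ρ_J²) = sin(π/26) = 0.12054.
Young: ω* = 2/(1+√(1−ρ_J²)) = 2/(1+0.12054) = 2/1.12054 = 1.7849.
[ρ_SOR] ω* − 1 = 0.7849.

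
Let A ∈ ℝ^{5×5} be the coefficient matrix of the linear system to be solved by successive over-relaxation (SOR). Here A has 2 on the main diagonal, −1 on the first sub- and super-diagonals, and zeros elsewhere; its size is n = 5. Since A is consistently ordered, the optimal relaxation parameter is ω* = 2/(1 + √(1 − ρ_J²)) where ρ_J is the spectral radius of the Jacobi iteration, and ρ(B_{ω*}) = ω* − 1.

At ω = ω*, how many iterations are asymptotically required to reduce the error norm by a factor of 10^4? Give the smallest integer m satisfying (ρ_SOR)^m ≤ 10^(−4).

[ρ_J] n=5: ρ(B_J) = cos(π/(n+1)) = cos(π/6) = 0.8660254.
root = sin(π/6) = 0.5000000  (since 1−cos² = sin²).
ω* = 2 / (1 + 0.5000000) = 2 / 1.5000000 ≈ 1.3333333.
At ω = 1.3333333 every |λ(B_ω)| = ω−1, so ρ_SOR = 0.3333333.
For 4 digits: m = 4·ln10 / (−ln 0.3333333) = 9.21034/1.09861 = 8.384; round up → m = 9.

m = 9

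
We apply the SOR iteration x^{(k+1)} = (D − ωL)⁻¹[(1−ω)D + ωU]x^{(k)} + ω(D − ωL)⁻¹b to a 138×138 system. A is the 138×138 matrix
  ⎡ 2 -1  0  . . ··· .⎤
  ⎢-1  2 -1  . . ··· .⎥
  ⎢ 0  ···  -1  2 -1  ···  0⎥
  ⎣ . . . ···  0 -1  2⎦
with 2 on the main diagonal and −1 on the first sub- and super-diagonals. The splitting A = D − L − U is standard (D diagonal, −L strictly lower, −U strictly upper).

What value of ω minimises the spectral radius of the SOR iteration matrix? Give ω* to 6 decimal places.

ω* = 1.955800

B_J for the 138×138 system has eigenvalues cos(kπ/139); ρ_J = cos(π/139) = 0.999745.
√(1−ρ_J²) = |sin(π/139)| = 0.0225995
So ω* = 2/1.0225995 = 1.955800 (Young).
At ω = 1.955800 every |λ(B_ω)| = ω−1, so ρ_SOR = 0.955800.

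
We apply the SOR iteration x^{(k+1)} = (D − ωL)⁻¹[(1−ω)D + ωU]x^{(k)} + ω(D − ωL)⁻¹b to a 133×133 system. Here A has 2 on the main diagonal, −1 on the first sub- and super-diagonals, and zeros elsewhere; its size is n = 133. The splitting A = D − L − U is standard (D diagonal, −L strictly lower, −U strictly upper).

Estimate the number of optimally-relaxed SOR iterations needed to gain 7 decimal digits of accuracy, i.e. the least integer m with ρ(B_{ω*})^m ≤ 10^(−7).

ρ_J = max_k |cos(kπ/134)| = cos(π/134) = 0.9997252
√(1−ρ_J²) simplifies to sin(π/134) = 0.0234426.
Then 2/(1+√(1−ρ_J²)) = 2/(1+0.0234426); ω* = 2/1.0234426 = 1.9541887.
and ρ(B_{ω*}) = 1.9541887 − 1 = 0.9541887.
(0.9541887)^m ≤ 10^{−7}  ⇒  m·ln(0.9541887) ≤ −7·ln10  ⇒  m ≥ 343.715  ⇒  m = 344

m = 344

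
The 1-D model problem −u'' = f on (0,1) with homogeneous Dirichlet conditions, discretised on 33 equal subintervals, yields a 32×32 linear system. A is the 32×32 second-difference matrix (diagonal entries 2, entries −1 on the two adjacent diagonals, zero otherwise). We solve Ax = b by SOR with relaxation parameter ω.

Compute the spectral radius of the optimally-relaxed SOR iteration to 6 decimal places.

[ρ_J] n=32: ρ(B_J) = cos(π/(n+1)) = cos(π/33) = 0.995472.
√(1 − cos²(π/33)) = sin(π/33) ≈ 0.0950560.
Young: ω* = 2/(1+√(1−ρ_J²)) = 2/(1+0.0950560) = 2/1.0950560 = 1.826391.
At ω = 1.826391 every |λ(B_ω)| = ω−1, so ρ_SOR = 0.826391.

ρ_SOR = 0.826391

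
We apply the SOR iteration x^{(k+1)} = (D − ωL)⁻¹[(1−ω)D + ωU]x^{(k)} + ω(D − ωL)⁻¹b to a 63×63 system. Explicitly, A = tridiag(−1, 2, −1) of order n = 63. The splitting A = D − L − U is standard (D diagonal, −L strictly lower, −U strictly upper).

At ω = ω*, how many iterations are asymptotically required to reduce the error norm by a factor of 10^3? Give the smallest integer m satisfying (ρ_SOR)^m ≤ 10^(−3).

[ρ_J] n=63: ρ(B_J) = cos(π/(n+1)) = cos(π/64) = 0.9987955.
root = sin(π/64) = 0.0490677  (since 1−cos² = sin²).
ω* = 2/(1 + 0.0490677) = 2/1.0490677 = 1.9064547.
ρ(B_{ω*}) = ω*−1 = 0.9064547
ρ_SOR^m ≤ 10^(−3) ⇔ m ≥ 3·ln10/(−ln 0.9064547) = 6.90776/0.0982142 = 70.334; m = ⌈70.334⌉ = 71.

m = 71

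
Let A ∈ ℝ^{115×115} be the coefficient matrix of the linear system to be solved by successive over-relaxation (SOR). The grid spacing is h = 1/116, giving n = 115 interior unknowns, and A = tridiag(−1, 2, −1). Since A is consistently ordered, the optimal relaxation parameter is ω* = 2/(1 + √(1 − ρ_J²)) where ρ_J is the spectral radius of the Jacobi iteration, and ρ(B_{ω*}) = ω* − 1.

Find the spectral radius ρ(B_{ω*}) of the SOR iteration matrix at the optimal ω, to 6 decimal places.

ρ_SOR = 0.947269

½·tridiag(1,0,1) at n=115: λ_k = cos(kπ/116); max |λ| at k=1 ⇒ ρ_J = cos(π/116) ≈ 0.999633.
1 − cos²(π/116) = sin²(π/116) ⇒ √(1−ρ_J²) = sin(π/116) = 0.0270794.
ω* = 2 / (1 + 0.0270794) = 2 / 1.0270794 ≈ 1.947269.
Hence ρ(B_{ω*}) = 1.947269 − 1 = 0.947269.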